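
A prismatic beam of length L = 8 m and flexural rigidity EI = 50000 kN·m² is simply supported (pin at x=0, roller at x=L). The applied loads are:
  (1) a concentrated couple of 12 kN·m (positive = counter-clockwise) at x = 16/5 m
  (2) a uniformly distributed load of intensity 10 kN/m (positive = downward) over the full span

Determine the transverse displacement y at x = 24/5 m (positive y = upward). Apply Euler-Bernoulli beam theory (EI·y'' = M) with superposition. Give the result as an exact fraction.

Load 1 — applied couple M₀=12 kN·m at a=16/5 m (b=L-a=24/5):
  y_1 = (M₀x³/(6L)-M₀(x-a)²/2+C₁x)/EI  [x>a] with C₁=M₀(3b²-L²)/(6L)=32/25 = (12·(24/5)³/(6·8)-12·((24/5)-(16/5))²/2+(32/25)·(24/5))/50000 = 144/390625 m
Load 2 — uniform load w=10 kN/m over full span:
  y_2 = -wx(L³-2Lx²+x³)/(24EI) = -10·(24/5)·(8³-2·8·(24/5)²+(24/5)³)/(24·50000) = -3968/390625 m
Superposition: y = Σ y_i = -3824/390625 m ≈ -0.009789 m

y(24/5) = -3824/390625 m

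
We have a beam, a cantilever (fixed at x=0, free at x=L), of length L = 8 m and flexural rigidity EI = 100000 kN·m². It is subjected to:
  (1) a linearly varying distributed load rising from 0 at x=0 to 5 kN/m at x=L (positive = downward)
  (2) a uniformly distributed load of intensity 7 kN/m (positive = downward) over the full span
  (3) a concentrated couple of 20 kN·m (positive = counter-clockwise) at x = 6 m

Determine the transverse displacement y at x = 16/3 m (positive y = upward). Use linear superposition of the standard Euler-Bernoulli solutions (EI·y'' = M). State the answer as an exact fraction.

y(16/3) = -62768/2278125 m

Load 1 — triangular load w₀=5 kN/m (0→w₀ over full span):
  y_1 = (w₀Lx³/12-w₀L²x²/6-w₀x⁵/(120L))/EI = (5·8·(16/3)³/12-5·8²·(16/3)²/6-5·(16/3)⁵/(120·8))/100000 = -23552/2278125 m
Load 2 — uniform load w=7 kN/m over full span:
  y_2 = -wx²(x²-4Lx+6L²)/(24EI) = -7·(16/3)²·((16/3)²-4·8·(16/3)+6·8²)/(24·100000) = -15232/759375 m
Load 3 — applied couple M₀=20 kN·m at a=6 m (b=L-a=2):
  y_3 = M₀x²/(2EI)  [x≤a] = 20·(16/3)²/(2·100000) = 16/5625 m
Superposition: y = Σ y_i = -62768/2278125 m ≈ -0.027552 m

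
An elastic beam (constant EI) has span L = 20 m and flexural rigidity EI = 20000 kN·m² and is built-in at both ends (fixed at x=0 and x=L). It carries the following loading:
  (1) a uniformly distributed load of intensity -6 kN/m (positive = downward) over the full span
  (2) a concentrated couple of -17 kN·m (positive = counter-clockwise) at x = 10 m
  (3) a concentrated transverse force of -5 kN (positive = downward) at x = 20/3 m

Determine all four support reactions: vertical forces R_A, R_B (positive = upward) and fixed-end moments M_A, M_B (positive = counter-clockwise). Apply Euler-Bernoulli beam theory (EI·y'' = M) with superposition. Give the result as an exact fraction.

R_A = -70177/1080 kN, M_A = -23659/108 kN·m, R_B = -64823/1080 kN, M_B = 21941/108 kN·m

Load 1 — uniform load w=-6 kN/m over full span:
  R_A = wL/2 = (-6)·20/2 = -60 kN
  M_A = wL²/12 = (-6)·20²/12 = -200 kN·m
  R_B = wL/2 = (-6)·20/2 = -60 kN
  M_B = -wL²/12 = -(-6)·20²/12 = 200 kN·m
Load 2 — applied couple M₀=-17 kN·m at a=10 m (b=L-a=10):
  R_A = 6M₀ab/L³ = 6·(-17)·10·10/20³ = -51/40 kN
  M_A = M₀b(2a-b)/L² = (-17)·10·(2·10-10)/20² = -17/4 kN·m
  R_B = -6M₀ab/L³ = -6·(-17)·10·10/20³ = 51/40 kN
  M_B = M₀a(2b-a)/L² = (-17)·10·(2·10-10)/20² = -17/4 kN·m
Load 3 — point force P=-5 kN at a=20/3 m (b=L-a=40/3):
  R_A = Pb²(3a+b)/L³ = (-5)·(40/3)²·(3·(20/3)+(40/3))/20³ = -100/27 kN
  M_A = Pab²/L² = (-5)·(20/3)·(40/3)²/20² = -400/27 kN·m
  R_B = Pa²(a+3b)/L³ = (-5)·(20/3)²·((20/3)+3·(40/3))/20³ = -35/27 kN
  M_B = -Pa²b/L² = -(-5)·(20/3)²·(40/3)/20² = 200/27 kN·m
Superposition: R_A = -70177/1080 kN, M_A = -23659/108 kN·m, R_B = -64823/1080 kN, M_B = 21941/108 kN·m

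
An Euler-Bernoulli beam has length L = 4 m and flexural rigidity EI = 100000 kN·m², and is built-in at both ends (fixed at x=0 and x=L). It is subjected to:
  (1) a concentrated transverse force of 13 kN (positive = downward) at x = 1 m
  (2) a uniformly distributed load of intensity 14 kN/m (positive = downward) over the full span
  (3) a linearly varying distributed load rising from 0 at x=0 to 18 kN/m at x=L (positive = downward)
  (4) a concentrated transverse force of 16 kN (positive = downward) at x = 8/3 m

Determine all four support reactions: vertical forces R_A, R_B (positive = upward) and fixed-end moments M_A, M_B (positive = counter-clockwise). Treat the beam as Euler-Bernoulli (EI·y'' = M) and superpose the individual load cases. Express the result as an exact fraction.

R_A = 232921/4320 kN, M_A = 87091/2160 kN·m, R_B = 289799/4320 kN, M_B = -97169/2160 kN·m

Load 1 — point force P=13 kN at a=1 m (b=L-a=3):
  R_A = Pb²(3a+b)/L³ = 13·3²·(3·1+3)/4³ = 351/32 kN
  M_A = Pab²/L² = 13·1·3²/4² = 117/16 kN·m
  R_B = Pa²(a+3b)/L³ = 13·1²·(1+3·3)/4³ = 65/32 kN
  M_B = -Pa²b/L² = -13·1²·3/4² = -39/16 kN·m
Load 2 — uniform load w=14 kN/m over full span:
  R_A = wL/2 = 14·4/2 = 28 kN
  M_A = wL²/12 = 14·4²/12 = 56/3 kN·m
  R_B = wL/2 = 14·4/2 = 28 kN
  M_B = -wL²/12 = -14·4²/12 = -56/3 kN·m
Load 3 — triangular load w₀=18 kN/m (0→w₀ over full span):
  R_A = 3w₀L/20 = 3·18·4/20 = 54/5 kN
  M_A = w₀L²/30 = 18·4²/30 = 48/5 kN·m
  R_B = 7w₀L/20 = 7·18·4/20 = 126/5 kN
  M_B = -w₀L²/20 = -18·4²/20 = -72/5 kN·m
Load 4 — point force P=16 kN at a=8/3 m (b=L-a=4/3):
  R_A = Pb²(3a+b)/L³ = 16·(4/3)²·(3·(8/3)+(4/3))/4³ = 112/27 kN
  M_A = Pab²/L² = 16·(8/3)·(4/3)²/4² = 128/27 kN·m
  R_B = Pa²(a+3b)/L³ = 16·(8/3)²·((8/3)+3·(4/3))/4³ = 320/27 kN
  M_B = -Pa²b/L² = -16·(8/3)²·(4/3)/4² = -256/27 kN·m
Superposition: R_A = 232921/4320 kN, M_A = 87091/2160 kN·m, R_B = 289799/4320 kN, M_B = -97169/2160 kN·m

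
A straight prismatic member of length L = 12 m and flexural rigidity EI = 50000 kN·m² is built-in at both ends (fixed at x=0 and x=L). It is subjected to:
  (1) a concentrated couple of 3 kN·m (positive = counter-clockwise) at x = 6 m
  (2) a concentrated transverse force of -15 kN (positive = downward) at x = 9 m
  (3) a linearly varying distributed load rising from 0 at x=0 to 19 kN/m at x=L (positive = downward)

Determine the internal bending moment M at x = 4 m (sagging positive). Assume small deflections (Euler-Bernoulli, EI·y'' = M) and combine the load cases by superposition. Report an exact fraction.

M(4) = 20537/720 kN·m

Load 1 — applied couple M₀=3 kN·m at a=6 m (b=L-a=6):
  M_1 = R_Ax - M_A  [x≤a] with R_A=3/8, M_A=3/4 = (3/8)·4 - (3/4) = 3/4 kN·m
Load 2 — point force P=-15 kN at a=9 m (b=L-a=3):
  M_2 = Pb²(3a+b)x/L³ - Pab²/L²  [x≤a] = (-15)·3²·(3·9+3)·4/12³ - (-15)·9·3²/12² = -15/16 kN·m
Load 3 — triangular load w₀=19 kN/m (0→w₀ over full span):
  M_3 = 3w₀Lx/20 - w₀L²/30 - w₀x³/(6L) = 3·19·12·4/20 - 19·12²/30 - 19·4³/(6·12) = 1292/45 kN·m
Superposition: M = Σ M_i = 20537/720 kN·m ≈ 28.523611 kN·m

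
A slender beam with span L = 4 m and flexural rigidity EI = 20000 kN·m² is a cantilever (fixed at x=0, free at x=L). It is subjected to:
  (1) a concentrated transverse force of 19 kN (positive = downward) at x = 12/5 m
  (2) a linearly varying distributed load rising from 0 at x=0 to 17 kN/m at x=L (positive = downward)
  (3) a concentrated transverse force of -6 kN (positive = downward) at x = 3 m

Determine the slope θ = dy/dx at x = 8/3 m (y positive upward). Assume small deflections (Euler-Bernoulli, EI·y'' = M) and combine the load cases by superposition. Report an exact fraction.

Load 1 — point force P=19 kN at a=12/5 m (b=L-a=8/5):
  θ_1 = -Pa²/(2EI)  [x>a] = -19·(12/5)²/(2·20000) = -171/62500 rad
Load 2 — triangular load w₀=17 kN/m (0→w₀ over full span):
  θ_2 = (w₀Lx²/4-w₀L²x/3-w₀x⁴/(24L))/EI = (17·4·(8/3)²/4-17·4²·(8/3)/3-17·(8/3)⁴/(24·4))/20000 = -986/151875 rad
Load 3 — point force P=-6 kN at a=3 m (b=L-a=1):
  θ_3 = -Px(2a-x)/(2EI)  [x≤a] = -(-6)·(8/3)·(2·3-(8/3))/(2·20000) = 1/750 rad
Superposition: θ = Σ θ_i = -119903/15187500 rad ≈ -0.007895 rad

θ(8/3) = -119903/15187500 rad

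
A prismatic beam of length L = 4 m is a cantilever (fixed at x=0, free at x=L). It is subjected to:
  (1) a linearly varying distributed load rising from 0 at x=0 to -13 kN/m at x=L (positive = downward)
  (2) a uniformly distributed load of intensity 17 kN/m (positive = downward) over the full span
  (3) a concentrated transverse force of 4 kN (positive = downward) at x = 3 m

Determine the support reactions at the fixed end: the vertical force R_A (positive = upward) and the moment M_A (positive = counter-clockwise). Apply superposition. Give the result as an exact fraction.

R_A = 46 kN, M_A = 236/3 kN·m

Load 1 — triangular load w₀=-13 kN/m (0→w₀ over full span):
  R_A = w₀L/2 = (-13)·4/2 = -26 kN
  M_A = w₀L²/3 = (-13)·4²/3 = -208/3 kN·m
Load 2 — uniform load w=17 kN/m over full span:
  R_A = wL = 17·4 = 68 kN
  M_A = wL²/2 = 17·4²/2 = 136 kN·m
Load 3 — point force P=4 kN at a=3 m (b=L-a=1):
  R_A = P = 4 kN
  M_A = Pa = 4·3 = 12 kN·m
Superposition: R_A = 46 kN, M_A = 236/3 kN·m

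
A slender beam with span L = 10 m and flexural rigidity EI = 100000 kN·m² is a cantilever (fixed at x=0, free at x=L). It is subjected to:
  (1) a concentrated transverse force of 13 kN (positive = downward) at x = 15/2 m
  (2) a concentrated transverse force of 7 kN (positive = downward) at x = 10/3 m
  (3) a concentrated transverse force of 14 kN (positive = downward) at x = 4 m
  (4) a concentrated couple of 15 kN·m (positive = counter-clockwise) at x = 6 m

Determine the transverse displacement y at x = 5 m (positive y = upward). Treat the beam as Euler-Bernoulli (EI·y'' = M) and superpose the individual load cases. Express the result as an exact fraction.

Load 1 — point force P=13 kN at a=15/2 m (b=L-a=5/2):
  y_1 = -Px²(3a-x)/(6EI)  [x≤a] = -13·5²·(3·(15/2)-5)/(6·100000) = -91/9600 m
Load 2 — point force P=7 kN at a=10/3 m (b=L-a=20/3):
  y_2 = -Pa²(3x-a)/(6EI)  [x>a] = -7·(10/3)²·(3·5-(10/3))/(6·100000) = -49/32400 m
Load 3 — point force P=14 kN at a=4 m (b=L-a=6):
  y_3 = -Pa²(3x-a)/(6EI)  [x>a] = -14·4²·(3·5-4)/(6·100000) = -77/18750 m
Load 4 — applied couple M₀=15 kN·m at a=6 m (b=L-a=4):
  y_4 = M₀x²/(2EI)  [x≤a] = 15·5²/(2·100000) = 3/1600 m
Superposition: y = Σ y_i = -428431/32400000 m ≈ -0.013223 m

y(5) = -428431/32400000 m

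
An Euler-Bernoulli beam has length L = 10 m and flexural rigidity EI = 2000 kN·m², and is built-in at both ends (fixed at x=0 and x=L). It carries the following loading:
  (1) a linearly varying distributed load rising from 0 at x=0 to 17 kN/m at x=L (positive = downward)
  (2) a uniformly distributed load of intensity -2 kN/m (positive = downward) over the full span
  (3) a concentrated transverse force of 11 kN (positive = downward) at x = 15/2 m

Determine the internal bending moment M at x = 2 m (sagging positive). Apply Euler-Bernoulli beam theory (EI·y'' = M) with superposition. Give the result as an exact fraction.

Load 1 — triangular load w₀=17 kN/m (0→w₀ over full span):
  M_1 = 3w₀Lx/20 - w₀L²/30 - w₀x³/(6L) = 3·17·10·2/20 - 17·10²/30 - 17·2³/(6·10) = -119/15 kN·m
Load 2 — uniform load w=-2 kN/m over full span:
  M_2 = wLx/2 - wL²/12 - wx²/2 = (-2)·10·2/2 - (-2)·10²/12 - (-2)·2²/2 = 2/3 kN·m
Load 3 — point force P=11 kN at a=15/2 m (b=L-a=5/2):
  M_3 = Pb²(3a+b)x/L³ - Pab²/L²  [x≤a] = 11·(5/2)²·(3·(15/2)+(5/2))·2/10³ - 11·(15/2)·(5/2)²/10² = -55/32 kN·m
Superposition: M = Σ M_i = -4313/480 kN·m ≈ -8.985417 kN·m

M(2) = -4313/480 kN·m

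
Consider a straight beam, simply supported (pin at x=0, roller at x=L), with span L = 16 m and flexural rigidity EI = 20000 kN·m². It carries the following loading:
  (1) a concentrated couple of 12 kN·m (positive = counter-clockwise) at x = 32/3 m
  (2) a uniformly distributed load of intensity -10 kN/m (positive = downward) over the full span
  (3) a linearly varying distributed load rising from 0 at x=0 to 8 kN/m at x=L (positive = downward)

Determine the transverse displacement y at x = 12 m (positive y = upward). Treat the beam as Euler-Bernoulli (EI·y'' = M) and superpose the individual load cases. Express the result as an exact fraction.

y(12) = 1309/7500 m

Load 1 — applied couple M₀=12 kN·m at a=32/3 m (b=L-a=16/3):
  y_1 = (M₀x³/(6L)-M₀(x-a)²/2+C₁x)/EI  [x>a] with C₁=M₀(3b²-L²)/(6L)=-64/3 = (12·12³/(6·16)-12·(12-(32/3))²/2+(-64/3)·12)/20000 = -19/7500 m
Load 2 — uniform load w=-10 kN/m over full span:
  y_2 = -wx(L³-2Lx²+x³)/(24EI) = -(-10)·12·(16³-2·16·12²+12³)/(24·20000) = 38/125 m
Load 3 — triangular load w₀=8 kN/m (0→w₀ over full span):
  y_3 = -w₀x(7L⁴-10L²x²+3x⁴)/(360LEI) = -8·12·(7·16⁴-10·16²·12²+3·12⁴)/(360·16·20000) = -238/1875 m
Superposition: y = Σ y_i = 1309/7500 m ≈ 0.174533 m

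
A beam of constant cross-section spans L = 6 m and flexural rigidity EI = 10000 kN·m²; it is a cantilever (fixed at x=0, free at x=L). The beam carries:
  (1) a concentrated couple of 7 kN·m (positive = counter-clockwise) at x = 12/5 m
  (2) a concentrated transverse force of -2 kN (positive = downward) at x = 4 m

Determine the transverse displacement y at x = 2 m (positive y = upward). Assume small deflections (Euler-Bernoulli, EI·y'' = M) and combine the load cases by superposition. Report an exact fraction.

y(2) = 41/15000 m

Load 1 — applied couple M₀=7 kN·m at a=12/5 m (b=L-a=18/5):
  y_1 = M₀x²/(2EI)  [x≤a] = 7·2²/(2·10000) = 7/5000 m
Load 2 — point force P=-2 kN at a=4 m (b=L-a=2):
  y_2 = -Px²(3a-x)/(6EI)  [x≤a] = -(-2)·2²·(3·4-2)/(6·10000) = 1/750 m
Superposition: y = Σ y_i = 41/15000 m ≈ 0.002733 m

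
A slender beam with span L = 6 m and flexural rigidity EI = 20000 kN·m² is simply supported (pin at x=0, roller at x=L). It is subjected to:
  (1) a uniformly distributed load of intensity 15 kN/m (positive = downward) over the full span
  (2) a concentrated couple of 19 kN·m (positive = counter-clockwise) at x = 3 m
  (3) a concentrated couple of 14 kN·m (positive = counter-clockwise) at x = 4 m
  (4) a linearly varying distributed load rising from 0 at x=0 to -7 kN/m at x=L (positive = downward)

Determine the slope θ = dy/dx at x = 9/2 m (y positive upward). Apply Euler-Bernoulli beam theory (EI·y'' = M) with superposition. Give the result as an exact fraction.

θ(9/2) = 297121/76800000 rad

Load 1 — uniform load w=15 kN/m over full span:
  θ_1 = -w(L³-6Lx²+4x³)/(24EI) = -15·(6³-6·6·(9/2)²+4·(9/2)³)/(24·20000) = 297/64000 rad
Load 2 — applied couple M₀=19 kN·m at a=3 m (b=L-a=3):
  θ_2 = (M₀x²/(2L)-M₀(x-a)+C₁)/EI  [x>a] with C₁=M₀(3b²-L²)/(6L)=-19/4 = (19·(9/2)²/(2·6)-19·((9/2)-3)+(-19/4))/20000 = -19/320000 rad
Load 3 — applied couple M₀=14 kN·m at a=4 m (b=L-a=2):
  θ_3 = (M₀x²/(2L)-M₀(x-a)+C₁)/EI  [x>a] with C₁=M₀(3b²-L²)/(6L)=-28/3 = (14·(9/2)²/(2·6)-14·((9/2)-4)+(-28/3))/20000 = 7/19200 rad
Load 4 — triangular load w₀=-7 kN/m (0→w₀ over full span):
  θ_4 = -w₀(7L⁴-30L²x²+15x⁴)/(360LEI) = -(-7)·(7·6⁴-30·6²·(9/2)²+15·(9/2)⁴)/(360·6·20000) = -27573/25600000 rad
Superposition: θ = Σ θ_i = 297121/76800000 rad ≈ 0.003869 rad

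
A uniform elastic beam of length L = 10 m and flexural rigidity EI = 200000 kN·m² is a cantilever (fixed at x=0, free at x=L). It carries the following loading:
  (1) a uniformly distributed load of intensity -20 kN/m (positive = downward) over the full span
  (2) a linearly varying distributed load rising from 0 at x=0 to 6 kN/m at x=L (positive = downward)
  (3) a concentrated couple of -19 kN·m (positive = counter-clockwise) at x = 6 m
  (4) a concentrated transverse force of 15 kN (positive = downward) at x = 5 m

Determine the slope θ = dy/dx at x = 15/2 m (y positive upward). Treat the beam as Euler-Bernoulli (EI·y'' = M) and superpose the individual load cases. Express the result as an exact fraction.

θ(15/2) = 287283/25600000 rad

Load 1 — uniform load w=-20 kN/m over full span:
  θ_1 = -wx(x²-3Lx+3L²)/(6EI) = -(-20)·(15/2)·((15/2)²-3·10·(15/2)+3·10²)/(6·200000) = 21/1280 rad
Load 2 — triangular load w₀=6 kN/m (0→w₀ over full span):
  θ_2 = (w₀Lx²/4-w₀L²x/3-w₀x⁴/(24L))/EI = (6·10·(15/2)²/4-6·10²·(15/2)/3-6·(15/2)⁴/(24·10))/200000 = -753/204800 rad
Load 3 — applied couple M₀=-19 kN·m at a=6 m (b=L-a=4):
  θ_3 = M₀a/EI  [x>a] = (-19)·6/200000 = -57/100000 rad
Load 4 — point force P=15 kN at a=5 m (b=L-a=5):
  θ_4 = -Pa²/(2EI)  [x>a] = -15·5²/(2·200000) = -3/3200 rad
Superposition: θ = Σ θ_i = 287283/25600000 rad ≈ 0.011222 rad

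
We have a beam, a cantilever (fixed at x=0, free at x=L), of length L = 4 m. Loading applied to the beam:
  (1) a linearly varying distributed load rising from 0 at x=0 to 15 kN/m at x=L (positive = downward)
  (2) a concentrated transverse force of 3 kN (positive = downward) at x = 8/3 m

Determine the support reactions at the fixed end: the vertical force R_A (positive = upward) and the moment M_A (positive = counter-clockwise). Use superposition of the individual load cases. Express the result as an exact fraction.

R_A = 33 kN, M_A = 88 kN·m

Load 1 — triangular load w₀=15 kN/m (0→w₀ over full span):
  R_A = w₀L/2 = 15·4/2 = 30 kN
  M_A = w₀L²/3 = 15·4²/3 = 80 kN·m
Load 2 — point force P=3 kN at a=8/3 m (b=L-a=4/3):
  R_A = P = 3 kN
  M_A = Pa = 3·(8/3) = 8 kN·m
Superposition: R_A = 33 kN, M_A = 88 kN·m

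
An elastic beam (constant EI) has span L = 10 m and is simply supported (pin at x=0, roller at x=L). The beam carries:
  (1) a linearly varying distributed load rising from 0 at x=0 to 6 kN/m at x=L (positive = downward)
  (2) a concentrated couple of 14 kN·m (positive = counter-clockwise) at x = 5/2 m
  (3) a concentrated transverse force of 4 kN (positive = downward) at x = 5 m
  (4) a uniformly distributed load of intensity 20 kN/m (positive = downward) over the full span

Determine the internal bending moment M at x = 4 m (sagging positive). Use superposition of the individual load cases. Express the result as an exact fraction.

M(4) = 1366/5 kN·m

Load 1 — triangular load w₀=6 kN/m (0→w₀ over full span):
  M_1 = w₀Lx/6 - w₀x³/(6L) = 6·10·4/6 - 6·4³/(6·10) = 168/5 kN·m
Load 2 — applied couple M₀=14 kN·m at a=5/2 m (b=L-a=15/2):
  M_2 = M₀x/L - M₀  [x>a] = 14·4/10 - 14 = -42/5 kN·m
Load 3 — point force P=4 kN at a=5 m (b=L-a=5):
  M_3 = Pbx/L  [x≤a] = 4·5·4/10 = 8 kN·m
Load 4 — uniform load w=20 kN/m over full span:
  M_4 = wx(L-x)/2 = 20·4·(10-4)/2 = 240 kN·m
Superposition: M = Σ M_i = 1366/5 kN·m ≈ 273.200000 kN·m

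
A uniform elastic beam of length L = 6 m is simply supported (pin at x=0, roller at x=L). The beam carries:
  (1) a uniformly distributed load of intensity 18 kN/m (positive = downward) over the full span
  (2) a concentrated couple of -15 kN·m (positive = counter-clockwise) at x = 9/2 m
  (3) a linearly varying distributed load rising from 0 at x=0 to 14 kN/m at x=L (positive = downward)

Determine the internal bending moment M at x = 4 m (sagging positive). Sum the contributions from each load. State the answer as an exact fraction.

M(4) = 838/9 kN·m

Load 1 — uniform load w=18 kN/m over full span:
  M_1 = wx(L-x)/2 = 18·4·(6-4)/2 = 72 kN·m
Load 2 — applied couple M₀=-15 kN·m at a=9/2 m (b=L-a=3/2):
  M_2 = M₀x/L  [x≤a] = (-15)·4/6 = -10 kN·m
Load 3 — triangular load w₀=14 kN/m (0→w₀ over full span):
  M_3 = w₀Lx/6 - w₀x³/(6L) = 14·6·4/6 - 14·4³/(6·6) = 280/9 kN·m
Superposition: M = Σ M_i = 838/9 kN·m ≈ 93.111111 kN·m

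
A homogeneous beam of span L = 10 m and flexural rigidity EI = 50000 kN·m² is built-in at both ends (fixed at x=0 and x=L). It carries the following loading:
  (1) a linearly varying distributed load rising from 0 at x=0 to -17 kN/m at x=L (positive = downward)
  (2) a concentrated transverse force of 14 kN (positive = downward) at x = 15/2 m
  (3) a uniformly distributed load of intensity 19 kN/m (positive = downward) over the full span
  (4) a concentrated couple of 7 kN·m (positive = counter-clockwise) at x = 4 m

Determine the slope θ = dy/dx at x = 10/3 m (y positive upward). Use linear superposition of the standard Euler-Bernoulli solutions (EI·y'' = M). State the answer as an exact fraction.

Load 1 — triangular load w₀=-17 kN/m (0→w₀ over full span):
  θ_1 = -w₀(2x(L-x)(L-2x)(x+2L)+x²(L-x)²)/(120LEI) = -(-17)·(2·(10/3)·(10-(10/3))·(10-2·(10/3))·((10/3)+2·10)+(10/3)²·(10-(10/3))²)/(120·10·50000) = 34/30375 rad
Load 2 — point force P=14 kN at a=15/2 m (b=L-a=5/2):
  θ_2 = -Pb²x(2aL-(3a+b)x)/(2L³EI)  [x≤a] = -14·(5/2)²·(10/3)·(2·(15/2)·10-(3·(15/2)+(5/2))·(10/3))/(2·10³·50000) = -7/36000 rad
Load 3 — uniform load w=19 kN/m over full span:
  θ_3 = -wx(L-x)(L-2x)/(12EI) = -19·(10/3)·(10-(10/3))·(10-2·(10/3))/(12·50000) = -19/8100 rad
Load 4 — applied couple M₀=7 kN·m at a=4 m (b=L-a=6):
  θ_4 = (R_Ax²/2 - M_Ax)/EI  [x≤a] with R_A=126/125, M_A=21/25 = ((126/125)·(10/3)²/2 - (21/25)·(10/3))/50000 = 7/125000 rad
Superposition: θ = Σ θ_i = -165821/121500000 rad ≈ -0.001365 rad

θ(10/3) = -165821/121500000 rad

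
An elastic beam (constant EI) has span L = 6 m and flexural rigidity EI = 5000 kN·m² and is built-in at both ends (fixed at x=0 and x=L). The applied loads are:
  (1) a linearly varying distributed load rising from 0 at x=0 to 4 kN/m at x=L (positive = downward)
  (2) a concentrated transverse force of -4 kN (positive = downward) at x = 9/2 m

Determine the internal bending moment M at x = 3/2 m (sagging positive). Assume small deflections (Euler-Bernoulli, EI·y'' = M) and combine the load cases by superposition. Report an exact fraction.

M(3/2) = 33/80 kN·m

Load 1 — triangular load w₀=4 kN/m (0→w₀ over full span):
  M_1 = 3w₀Lx/20 - w₀L²/30 - w₀x³/(6L) = 3·4·6·(3/2)/20 - 4·6²/30 - 4·(3/2)³/(6·6) = 9/40 kN·m
Load 2 — point force P=-4 kN at a=9/2 m (b=L-a=3/2):
  M_2 = Pb²(3a+b)x/L³ - Pab²/L²  [x≤a] = (-4)·(3/2)²·(3·(9/2)+(3/2))·(3/2)/6³ - (-4)·(9/2)·(3/2)²/6² = 3/16 kN·m
Superposition: M = Σ M_i = 33/80 kN·m ≈ 0.412500 kN·m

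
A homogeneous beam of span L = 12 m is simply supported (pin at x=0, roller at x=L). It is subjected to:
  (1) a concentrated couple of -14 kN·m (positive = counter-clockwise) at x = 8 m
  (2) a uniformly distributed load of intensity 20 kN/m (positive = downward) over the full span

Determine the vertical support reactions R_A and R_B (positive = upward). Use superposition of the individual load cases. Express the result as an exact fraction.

R_A = 713/6 kN, R_B = 727/6 kN

Load 1 — applied couple M₀=-14 kN·m at a=8 m (b=L-a=4):
  R_A = M₀/L = (-14)/12 = -7/6 kN
  R_B = -M₀/L = -(-14)/12 = 7/6 kN
Load 2 — uniform load w=20 kN/m over full span:
  R_A = wL/2 = 20·12/2 = 120 kN
  R_B = wL/2 = 20·12/2 = 120 kN
Superposition: R_A = 713/6 kN, R_B = 727/6 kN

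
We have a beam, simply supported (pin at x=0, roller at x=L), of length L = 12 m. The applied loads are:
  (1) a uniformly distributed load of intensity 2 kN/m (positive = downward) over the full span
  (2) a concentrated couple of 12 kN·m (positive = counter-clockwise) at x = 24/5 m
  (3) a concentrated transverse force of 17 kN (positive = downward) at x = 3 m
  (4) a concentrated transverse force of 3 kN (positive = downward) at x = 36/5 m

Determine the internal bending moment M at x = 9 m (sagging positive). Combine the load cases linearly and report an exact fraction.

M(9) = 843/20 kN·m

Load 1 — uniform load w=2 kN/m over full span:
  M_1 = wx(L-x)/2 = 2·9·(12-9)/2 = 27 kN·m
Load 2 — applied couple M₀=12 kN·m at a=24/5 m (b=L-a=36/5):
  M_2 = M₀x/L - M₀  [x>a] = 12·9/12 - 12 = -3 kN·m
Load 3 — point force P=17 kN at a=3 m (b=L-a=9):
  M_3 = Pa(L-x)/L  [x>a] = 17·3·(12-9)/12 = 51/4 kN·m
Load 4 — point force P=3 kN at a=36/5 m (b=L-a=24/5):
  M_4 = Pa(L-x)/L  [x>a] = 3·(36/5)·(12-9)/12 = 27/5 kN·m
Superposition: M = Σ M_i = 843/20 kN·m ≈ 42.150000 kN·m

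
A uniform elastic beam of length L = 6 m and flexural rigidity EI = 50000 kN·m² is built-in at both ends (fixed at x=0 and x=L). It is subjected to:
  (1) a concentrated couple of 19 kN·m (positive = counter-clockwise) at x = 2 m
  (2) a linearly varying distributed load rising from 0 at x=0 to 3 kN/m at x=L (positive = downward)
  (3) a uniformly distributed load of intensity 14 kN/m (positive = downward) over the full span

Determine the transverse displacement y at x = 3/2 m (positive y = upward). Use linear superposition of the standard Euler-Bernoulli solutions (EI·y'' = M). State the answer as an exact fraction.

Load 1 — applied couple M₀=19 kN·m at a=2 m (b=L-a=4):
  y_1 = (R_Ax³/6 - M_Ax²/2)/EI  [x≤a] with R_A=38/9, M_A=0 = ((38/9)·(3/2)³/6 - 0·(3/2)²/2)/50000 = 19/400000 m
Load 2 — triangular load w₀=3 kN/m (0→w₀ over full span):
  y_2 = -w₀x²(L-x)²(x+2L)/(120LEI) = -3·(3/2)²·(6-(3/2))²·((3/2)+2·6)/(120·6·50000) = -6561/128000000 m
Load 3 — uniform load w=14 kN/m over full span:
  y_3 = -wx²(L-x)²/(24EI) = -14·(3/2)²·(6-(3/2))²/(24·50000) = -1701/3200000 m
Superposition: y = Σ y_i = -68521/128000000 m ≈ -0.000535 m

y(3/2) = -68521/128000000 m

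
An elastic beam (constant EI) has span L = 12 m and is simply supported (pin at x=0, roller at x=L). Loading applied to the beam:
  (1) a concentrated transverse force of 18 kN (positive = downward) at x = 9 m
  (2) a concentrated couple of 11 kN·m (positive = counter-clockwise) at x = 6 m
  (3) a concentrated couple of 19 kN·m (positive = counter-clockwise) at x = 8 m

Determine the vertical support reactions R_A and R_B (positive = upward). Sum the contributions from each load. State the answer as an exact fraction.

Load 1 — point force P=18 kN at a=9 m (b=L-a=3):
  R_A = Pb/L = 18·3/12 = 9/2 kN
  R_B = Pa/L = 18·9/12 = 27/2 kN
Load 2 — applied couple M₀=11 kN·m at a=6 m (b=L-a=6):
  R_A = M₀/L = 11/12 kN
  R_B = -M₀/L = -11/12 kN
Load 3 — applied couple M₀=19 kN·m at a=8 m (b=L-a=4):
  R_A = M₀/L = 19/12 kN
  R_B = -M₀/L = -19/12 kN
Superposition: R_A = 7 kN, R_B = 11 kN

R_A = 7 kN, R_B = 11 kN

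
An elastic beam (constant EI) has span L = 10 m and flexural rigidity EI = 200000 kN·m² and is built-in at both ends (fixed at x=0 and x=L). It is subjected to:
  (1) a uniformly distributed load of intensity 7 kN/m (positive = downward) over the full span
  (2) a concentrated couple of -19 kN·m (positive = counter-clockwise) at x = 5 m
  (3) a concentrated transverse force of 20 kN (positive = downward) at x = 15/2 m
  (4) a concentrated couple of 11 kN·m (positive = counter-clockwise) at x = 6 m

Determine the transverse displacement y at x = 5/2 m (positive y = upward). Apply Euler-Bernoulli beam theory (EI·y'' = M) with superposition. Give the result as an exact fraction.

y(5/2) = -4729/7680000 m

Load 1 — uniform load w=7 kN/m over full span:
  y_1 = -wx²(L-x)²/(24EI) = -7·(5/2)²·(10-(5/2))²/(24·200000) = -21/40960 m
Load 2 — applied couple M₀=-19 kN·m at a=5 m (b=L-a=5):
  y_2 = (R_Ax³/6 - M_Ax²/2)/EI  [x≤a] with R_A=-57/20, M_A=-19/4 = ((-57/20)·(5/2)³/6 - (-19/4)·(5/2)²/2)/200000 = 19/512000 m
Load 3 — point force P=20 kN at a=15/2 m (b=L-a=5/2):
  y_3 = -Pb²x²(3aL-(3a+b)x)/(6L³EI)  [x≤a] = -20·(5/2)²·(5/2)²·(3·(15/2)·10-(3·(15/2)+(5/2))·(5/2))/(6·10³·200000) = -13/122880 m
Load 4 — applied couple M₀=11 kN·m at a=6 m (b=L-a=4):
  y_4 = (R_Ax³/6 - M_Ax²/2)/EI  [x≤a] with R_A=198/125, M_A=88/25 = ((198/125)·(5/2)³/6 - (88/25)·(5/2)²/2)/200000 = -11/320000 m
Superposition: y = Σ y_i = -4729/7680000 m ≈ -0.000616 m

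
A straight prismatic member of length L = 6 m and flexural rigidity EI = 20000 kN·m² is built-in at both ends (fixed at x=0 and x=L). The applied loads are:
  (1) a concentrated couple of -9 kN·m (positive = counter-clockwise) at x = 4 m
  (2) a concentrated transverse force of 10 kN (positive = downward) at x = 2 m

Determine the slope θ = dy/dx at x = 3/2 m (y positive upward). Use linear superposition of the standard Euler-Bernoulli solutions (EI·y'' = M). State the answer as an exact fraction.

θ(3/2) = -11/80000 rad

Load 1 — applied couple M₀=-9 kN·m at a=4 m (b=L-a=2):
  θ_1 = (R_Ax²/2 - M_Ax)/EI  [x≤a] with R_A=-2, M_A=-3 = ((-2)·(3/2)²/2 - (-3)·(3/2))/20000 = 9/80000 rad
Load 2 — point force P=10 kN at a=2 m (b=L-a=4):
  θ_2 = -Pb²x(2aL-(3a+b)x)/(2L³EI)  [x≤a] = -10·4²·(3/2)·(2·2·6-(3·2+4)·(3/2))/(2·6³·20000) = -1/4000 rad
Superposition: θ = Σ θ_i = -11/80000 rad ≈ -0.000138 rad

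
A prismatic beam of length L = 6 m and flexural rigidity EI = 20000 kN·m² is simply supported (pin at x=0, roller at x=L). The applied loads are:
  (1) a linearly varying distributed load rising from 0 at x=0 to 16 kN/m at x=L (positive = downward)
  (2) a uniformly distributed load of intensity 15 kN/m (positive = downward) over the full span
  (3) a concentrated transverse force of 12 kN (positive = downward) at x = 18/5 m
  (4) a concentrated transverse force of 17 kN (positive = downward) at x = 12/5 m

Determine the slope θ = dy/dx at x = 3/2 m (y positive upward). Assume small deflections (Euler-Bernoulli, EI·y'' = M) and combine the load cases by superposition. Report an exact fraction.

Load 1 — triangular load w₀=16 kN/m (0→w₀ over full span):
  θ_1 = -w₀(7L⁴-30L²x²+15x⁴)/(360LEI) = -16·(7·6⁴-30·6²·(3/2)²+15·(3/2)⁴)/(360·6·20000) = -3981/1600000 rad
Load 2 — uniform load w=15 kN/m over full span:
  θ_2 = -w(L³-6Lx²+4x³)/(24EI) = -15·(6³-6·6·(3/2)²+4·(3/2)³)/(24·20000) = -297/64000 rad
Load 3 — point force P=12 kN at a=18/5 m (b=L-a=12/5):
  θ_3 = -Pb(L²-b²-3x²)/(6LEI)  [x≤a] = -12·(12/5)·(6²-(12/5)²-3·(3/2)²)/(6·6·20000) = -2349/2500000 rad
Load 4 — point force P=17 kN at a=12/5 m (b=L-a=18/5):
  θ_4 = -Pb(L²-b²-3x²)/(6LEI)  [x≤a] = -17·(18/5)·(6²-(18/5)²-3·(3/2)²)/(6·6·20000) = -27693/20000000 rad
Superposition: θ = Σ θ_i = -9453/1000000 rad ≈ -0.009453 rad

θ(3/2) = -9453/1000000 rad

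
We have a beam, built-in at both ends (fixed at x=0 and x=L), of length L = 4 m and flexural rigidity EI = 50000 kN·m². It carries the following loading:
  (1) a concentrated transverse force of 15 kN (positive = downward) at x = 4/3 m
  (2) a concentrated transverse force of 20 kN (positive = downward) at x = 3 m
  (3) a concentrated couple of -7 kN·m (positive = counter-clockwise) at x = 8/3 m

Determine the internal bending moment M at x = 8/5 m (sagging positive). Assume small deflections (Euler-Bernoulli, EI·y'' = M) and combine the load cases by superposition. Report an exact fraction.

M(8/5) = 853/180 kN·m

Load 1 — point force P=15 kN at a=4/3 m (b=L-a=8/3):
  M_1 = Pa²(a+3b)(L-x)/L³ - Pa²b/L²  [x>a] = 15·(4/3)²·((4/3)+3·(8/3))·(4-(8/5))/4³ - 15·(4/3)²·(8/3)/4² = 44/9 kN·m
Load 2 — point force P=20 kN at a=3 m (b=L-a=1):
  M_2 = Pb²(3a+b)x/L³ - Pab²/L²  [x≤a] = 20·1²·(3·3+1)·(8/5)/4³ - 20·3·1²/4² = 5/4 kN·m
Load 3 — applied couple M₀=-7 kN·m at a=8/3 m (b=L-a=4/3):
  M_3 = R_Ax - M_A  [x≤a] with R_A=-7/3, M_A=-7/3 = (-7/3)·(8/5) - (-7/3) = -7/5 kN·m
Superposition: M = Σ M_i = 853/180 kN·m ≈ 4.738889 kN·m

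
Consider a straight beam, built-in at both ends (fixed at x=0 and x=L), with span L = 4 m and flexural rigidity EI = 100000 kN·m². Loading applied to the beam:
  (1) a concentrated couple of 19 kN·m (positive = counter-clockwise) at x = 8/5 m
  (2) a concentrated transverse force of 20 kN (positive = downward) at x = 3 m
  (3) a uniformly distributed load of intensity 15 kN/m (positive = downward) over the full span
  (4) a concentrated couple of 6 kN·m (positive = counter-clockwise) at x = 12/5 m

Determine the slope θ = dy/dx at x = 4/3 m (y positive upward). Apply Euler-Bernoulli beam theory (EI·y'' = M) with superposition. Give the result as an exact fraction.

θ(4/3) = -97/1687500 rad

Load 1 — applied couple M₀=19 kN·m at a=8/5 m (b=L-a=12/5):
  θ_1 = (R_Ax²/2 - M_Ax)/EI  [x≤a] with R_A=171/25, M_A=57/25 = ((171/25)·(4/3)²/2 - (57/25)·(4/3))/100000 = 19/625000 rad
Load 2 — point force P=20 kN at a=3 m (b=L-a=1):
  θ_2 = -Pb²x(2aL-(3a+b)x)/(2L³EI)  [x≤a] = -20·1²·(4/3)·(2·3·4-(3·3+1)·(4/3))/(2·4³·100000) = -1/45000 rad
Load 3 — uniform load w=15 kN/m over full span:
  θ_3 = -wx(L-x)(L-2x)/(12EI) = -15·(4/3)·(4-(4/3))·(4-2·(4/3))/(12·100000) = -1/16875 rad
Load 4 — applied couple M₀=6 kN·m at a=12/5 m (b=L-a=8/5):
  θ_4 = (R_Ax²/2 - M_Ax)/EI  [x≤a] with R_A=54/25, M_A=48/25 = ((54/25)·(4/3)²/2 - (48/25)·(4/3))/100000 = -1/156250 rad
Superposition: θ = Σ θ_i = -97/1687500 rad ≈ -0.000057 rad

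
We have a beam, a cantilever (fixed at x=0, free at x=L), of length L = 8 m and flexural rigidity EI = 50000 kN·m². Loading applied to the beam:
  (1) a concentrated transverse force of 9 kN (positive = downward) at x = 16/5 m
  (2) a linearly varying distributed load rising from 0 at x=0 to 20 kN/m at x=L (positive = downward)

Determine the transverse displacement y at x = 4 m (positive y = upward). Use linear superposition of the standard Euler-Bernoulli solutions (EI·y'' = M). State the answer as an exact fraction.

Load 1 — point force P=9 kN at a=16/5 m (b=L-a=24/5):
  y_1 = -Pa²(3x-a)/(6EI)  [x>a] = -9·(16/5)²·(3·4-(16/5))/(6·50000) = -1056/390625 m
Load 2 — triangular load w₀=20 kN/m (0→w₀ over full span):
  y_2 = (w₀Lx³/12-w₀L²x²/6-w₀x⁵/(120L))/EI = (20·8·4³/12-20·8²·4²/6-20·4⁵/(120·8))/50000 = -484/9375 m
Superposition: y = Σ y_i = -63668/1171875 m ≈ -0.054330 m

y(4) = -63668/1171875 m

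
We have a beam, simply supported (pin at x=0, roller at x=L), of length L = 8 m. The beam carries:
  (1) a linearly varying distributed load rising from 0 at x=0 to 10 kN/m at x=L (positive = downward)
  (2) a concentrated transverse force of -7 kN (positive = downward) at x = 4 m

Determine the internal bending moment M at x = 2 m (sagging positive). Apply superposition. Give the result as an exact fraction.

M(2) = 18 kN·m

Load 1 — triangular load w₀=10 kN/m (0→w₀ over full span):
  M_1 = w₀Lx/6 - w₀x³/(6L) = 10·8·2/6 - 10·2³/(6·8) = 25 kN·m
Load 2 — point force P=-7 kN at a=4 m (b=L-a=4):
  M_2 = Pbx/L  [x≤a] = (-7)·4·2/8 = -7 kN·m
Superposition: M = Σ M_i = 18 kN·m ≈ 18.000000 kN·m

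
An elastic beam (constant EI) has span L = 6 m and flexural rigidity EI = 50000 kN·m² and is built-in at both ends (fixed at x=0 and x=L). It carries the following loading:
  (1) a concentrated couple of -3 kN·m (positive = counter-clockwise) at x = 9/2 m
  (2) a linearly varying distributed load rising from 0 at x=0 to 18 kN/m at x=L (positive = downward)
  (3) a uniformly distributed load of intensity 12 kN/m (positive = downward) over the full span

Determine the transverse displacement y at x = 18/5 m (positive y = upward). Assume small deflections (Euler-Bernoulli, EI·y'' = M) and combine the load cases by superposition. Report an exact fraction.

y(18/5) = -8092143/6250000000 m

Load 1 — applied couple M₀=-3 kN·m at a=9/2 m (b=L-a=3/2):
  y_1 = (R_Ax³/6 - M_Ax²/2)/EI  [x≤a] with R_A=-9/16, M_A=-15/16 = ((-9/16)·(18/5)³/6 - (-15/16)·(18/5)²/2)/50000 = 1701/50000000 m
Load 2 — triangular load w₀=18 kN/m (0→w₀ over full span):
  y_2 = -w₀x²(L-x)²(x+2L)/(120LEI) = -18·(18/5)²·(6-(18/5))²·((18/5)+2·6)/(120·6·50000) = -28431/48828125 m
Load 3 — uniform load w=12 kN/m over full span:
  y_3 = -wx²(L-x)²/(24EI) = -12·(18/5)²·(6-(18/5))²/(24·50000) = -1458/1953125 m
Superposition: y = Σ y_i = -8092143/6250000000 m ≈ -0.001295 m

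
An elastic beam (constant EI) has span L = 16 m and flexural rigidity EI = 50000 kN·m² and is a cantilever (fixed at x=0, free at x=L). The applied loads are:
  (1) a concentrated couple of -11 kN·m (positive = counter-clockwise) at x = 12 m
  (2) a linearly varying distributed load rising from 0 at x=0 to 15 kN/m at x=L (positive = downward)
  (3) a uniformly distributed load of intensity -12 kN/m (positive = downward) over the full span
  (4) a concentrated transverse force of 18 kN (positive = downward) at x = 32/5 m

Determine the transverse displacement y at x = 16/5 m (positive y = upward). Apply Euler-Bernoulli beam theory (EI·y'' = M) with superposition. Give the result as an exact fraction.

Load 1 — applied couple M₀=-11 kN·m at a=12 m (b=L-a=4):
  y_1 = M₀x²/(2EI)  [x≤a] = (-11)·(16/5)²/(2·50000) = -88/78125 m
Load 2 — triangular load w₀=15 kN/m (0→w₀ over full span):
  y_2 = (w₀Lx³/12-w₀L²x²/6-w₀x⁵/(120L))/EI = (15·16·(16/5)³/12-15·16²·(16/5)²/6-15·(16/5)⁵/(120·16))/50000 = -1152512/9765625 m
Load 3 — uniform load w=-12 kN/m over full span:
  y_3 = -wx²(x²-4Lx+6L²)/(24EI) = -(-12)·(16/5)²·((16/5)²-4·16·(16/5)+6·16²)/(24·50000) = 268288/1953125 m
Load 4 — point force P=18 kN at a=32/5 m (b=L-a=48/5):
  y_4 = -Px²(3a-x)/(6EI)  [x≤a] = -18·(16/5)²·(3·(32/5)-(16/5))/(6·50000) = -768/78125 m
Superposition: y = Σ y_i = 81928/9765625 m ≈ 0.008389 m

y(16/5) = 81928/9765625 m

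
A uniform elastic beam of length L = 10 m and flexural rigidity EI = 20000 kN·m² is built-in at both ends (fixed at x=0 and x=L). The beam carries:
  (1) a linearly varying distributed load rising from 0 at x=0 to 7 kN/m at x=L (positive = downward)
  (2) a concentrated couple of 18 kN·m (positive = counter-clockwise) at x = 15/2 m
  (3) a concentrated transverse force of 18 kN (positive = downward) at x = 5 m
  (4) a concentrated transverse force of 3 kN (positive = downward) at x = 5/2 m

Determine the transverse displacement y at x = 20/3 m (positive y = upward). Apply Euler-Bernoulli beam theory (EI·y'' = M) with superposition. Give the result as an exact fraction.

Load 1 — triangular load w₀=7 kN/m (0→w₀ over full span):
  y_1 = -w₀x²(L-x)²(x+2L)/(120LEI) = -7·(20/3)²·(10-(20/3))²·((20/3)+2·10)/(120·10·20000) = -14/3645 m
Load 2 — applied couple M₀=18 kN·m at a=15/2 m (b=L-a=5/2):
  y_2 = (R_Ax³/6 - M_Ax²/2)/EI  [x≤a] with R_A=81/40, M_A=45/8 = ((81/40)·(20/3)³/6 - (45/8)·(20/3)²/2)/20000 = -1/800 m
Load 3 — point force P=18 kN at a=5 m (b=L-a=5):
  y_3 = -Pa²(L-x)²(3bL-(3b+a)(L-x))/(6L³EI)  [x>a] = -18·5²·(10-(20/3))²·(3·5·10-(3·5+5)·(10-(20/3)))/(6·10³·20000) = -1/288 m
Load 4 — point force P=3 kN at a=5/2 m (b=L-a=15/2):
  y_4 = -Pa²(L-x)²(3bL-(3b+a)(L-x))/(6L³EI)  [x>a] = -3·(5/2)²·(10-(20/3))²·(3·(15/2)·10-(3·(15/2)+(5/2))·(10-(20/3)))/(6·10³·20000) = -17/69120 m
Superposition: y = Σ y_i = -82199/9331200 m ≈ -0.008809 m

y(20/3) = -82199/9331200 m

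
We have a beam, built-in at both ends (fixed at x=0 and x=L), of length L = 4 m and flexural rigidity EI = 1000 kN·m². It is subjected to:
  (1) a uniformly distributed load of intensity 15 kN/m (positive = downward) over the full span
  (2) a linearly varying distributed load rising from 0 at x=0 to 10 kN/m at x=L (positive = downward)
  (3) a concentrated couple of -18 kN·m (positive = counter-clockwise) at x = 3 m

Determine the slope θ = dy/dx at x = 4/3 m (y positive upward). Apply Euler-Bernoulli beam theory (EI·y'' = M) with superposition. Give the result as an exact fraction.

Load 1 — uniform load w=15 kN/m over full span:
  θ_1 = -wx(L-x)(L-2x)/(12EI) = -15·(4/3)·(4-(4/3))·(4-2·(4/3))/(12·1000) = -4/675 rad
Load 2 — triangular load w₀=10 kN/m (0→w₀ over full span):
  θ_2 = -w₀(2x(L-x)(L-2x)(x+2L)+x²(L-x)²)/(120LEI) = -10·(2·(4/3)·(4-(4/3))·(4-2·(4/3))·((4/3)+2·4)+(4/3)²·(4-(4/3))²)/(120·4·1000) = -64/30375 rad
Load 3 — applied couple M₀=-18 kN·m at a=3 m (b=L-a=1):
  θ_3 = (R_Ax²/2 - M_Ax)/EI  [x≤a] with R_A=-81/16, M_A=-45/8 = ((-81/16)·(4/3)²/2 - (-45/8)·(4/3))/1000 = 3/1000 rad
Superposition: θ = Σ θ_i = -1223/243000 rad ≈ -0.005033 rad

θ(4/3) = -1223/243000 rad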